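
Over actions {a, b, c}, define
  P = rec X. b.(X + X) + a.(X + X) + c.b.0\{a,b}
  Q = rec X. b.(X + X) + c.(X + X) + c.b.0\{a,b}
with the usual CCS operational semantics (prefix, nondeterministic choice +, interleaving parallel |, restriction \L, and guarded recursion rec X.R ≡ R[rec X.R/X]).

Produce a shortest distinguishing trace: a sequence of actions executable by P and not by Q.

a

Reachable graph of P (4 states):
  m0 = rec X. b.(X + X) + a.(X + X) + c.b.0\{a,b} has moves --a--▸ m1, --b--▸ m1, --c--▸ m2
  m1 = (rec X. b.(X + X) + a.(X + X) + c.b.0\{a,b}) + (rec X. b.(X + X) + a.(X + X) + c.b.0\{a,b}) has moves --a--▸ m1, --b--▸ m1, --c--▸ m2
  m2 = b.0\{a,b} has moves --b--▸ m3
  m3 = 0\{a,b} has moves ∅
Reachable graph of Q (4 states):
  n0 = rec X. b.(X + X) + c.(X + X) + c.b.0\{a,b} has moves --b--▸ n1, --c--▸ n1, --c--▸ n2
  n1 = (rec X. b.(X + X) + c.(X + X) + c.b.0\{a,b}) + (rec X. b.(X + X) + c.(X + X) + c.b.0\{a,b}) has moves --b--▸ n1, --c--▸ n1, --c--▸ n2
  n2 = b.0\{a,b} has moves --b--▸ n3
  n3 = 0\{a,b} has moves ∅
Trace ⟨a⟩ through P, begin at {m0}:
  after a @ step 1: {m1}
  — P admits the full trace.
Trace ⟨a⟩ through Q, begin at {n0}:
  after a @ step 1: ∅ (Q stuck)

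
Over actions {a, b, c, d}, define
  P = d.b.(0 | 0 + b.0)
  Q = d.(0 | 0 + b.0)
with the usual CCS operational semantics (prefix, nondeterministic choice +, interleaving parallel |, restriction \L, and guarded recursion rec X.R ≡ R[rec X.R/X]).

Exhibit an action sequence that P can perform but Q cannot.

LTS(P): 4 reachable states
  s0 = d.b.(0 | 0 + b.0) has moves —d→ s1
  s1 = b.(0 | 0 + b.0) has moves —b→ s2
  s2 = 0 | 0 + b.0 has moves —b→ s3
  s3 = 0 has moves deadlocked
LTS(Q): 3 reachable states
  t0 = d.(0 | 0 + b.0) has moves —d→ t1
  t1 = 0 | 0 + b.0 has moves —b→ t2
  t2 = 0 has moves deadlocked
Trace ⟨dbb⟩ through P, begin at {s0}:
  [1] d ⇒ {s1}
  [2] b ⇒ {s2}
  [3] b ⇒ {s3}
  P completes σ.
Trace ⟨dbb⟩ through Q, begin at {t0}:
  [1] d ⇒ {t1}
  [2] b ⇒ {t2}
  [3] b ⇒ no successor for Q

dbb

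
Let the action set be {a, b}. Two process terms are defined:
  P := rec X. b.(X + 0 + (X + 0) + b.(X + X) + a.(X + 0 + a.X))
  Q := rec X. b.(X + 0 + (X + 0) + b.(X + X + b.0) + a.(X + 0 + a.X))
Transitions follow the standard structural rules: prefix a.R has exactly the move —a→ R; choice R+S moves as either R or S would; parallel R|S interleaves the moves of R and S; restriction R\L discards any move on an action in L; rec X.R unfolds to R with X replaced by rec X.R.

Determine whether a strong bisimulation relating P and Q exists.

not bisimilar

Reachable graph of P (4 states):
  u0 = rec X. b.(X + 0 + (X + 0) + b.(X + X) + a.(X + 0 + a.X)) has moves —b→ u1
  u1 = (rec X. b.(X + 0 + (X + 0) + b.(X + X) + a.(X + 0 + a.X))) + 0 + ((rec X. b.(X + 0 + (X + 0) + b.(X + X) + a.(X + 0 + a.X))) + 0) + b.((rec X. b.(X + 0 + (X + 0) + b.(X + X) + a.(X + 0 + a.X))) + (rec X. b.(X + 0 + (X + 0) + b.(X + X) + a.(X + 0 + a.X)))) + a.((rec X. b.(X + 0 + (X + 0) + b.(X + X) + a.(X + 0 + a.X))) + 0 + a.(rec X. b.(X + 0 + (X + 0) + b.(X + X) + a.(X + 0 + a.X)))) has moves —a→ u2, —b→ u1, —b→ u3
  u2 = (rec X. b.(X + 0 + (X + 0) + b.(X + X) + a.(X + 0 + a.X))) + 0 + a.(rec X. b.(X + 0 + (X + 0) + b.(X + X) + a.(X + 0 + a.X))) has moves —a→ u0, —b→ u1
  u3 = (rec X. b.(X + 0 + (X + 0) + b.(X + X) + a.(X + 0 + a.X))) + (rec X. b.(X + 0 + (X + 0) + b.(X + X) + a.(X + 0 + a.X))) has moves —b→ u1
Reachable graph of Q (5 states):
  v0 = rec X. b.(X + 0 + (X + 0) + b.(X + X + b.0) + a.(X + 0 + a.X)) has moves —b→ v1
  v1 = (rec X. b.(X + 0 + (X + 0) + b.(X + X + b.0) + a.(X + 0 + a.X))) + 0 + ((rec X. b.(X + 0 + (X + 0) + b.(X + X + b.0) + a.(X + 0 + a.X))) + 0) + b.((rec X. b.(X + 0 + (X + 0) + b.(X + X + b.0) + a.(X + 0 + a.X))) + (rec X. b.(X + 0 + (X + 0) + b.(X + X + b.0) + a.(X + 0 + a.X))) + b.0) + a.((rec X. b.(X + 0 + (X + 0) + b.(X + X + b.0) + a.(X + 0 + a.X))) + 0 + a.(rec X. b.(X + 0 + (X + 0) + b.(X + X + b.0) + a.(X + 0 + a.X)))) has moves —a→ v2, —b→ v1, —b→ v3
  v2 = (rec X. b.(X + 0 + (X + 0) + b.(X + X + b.0) + a.(X + 0 + a.X))) + 0 + a.(rec X. b.(X + 0 + (X + 0) + b.(X + X + b.0) + a.(X + 0 + a.X))) has moves —a→ v0, —b→ v1
  v3 = (rec X. b.(X + 0 + (X + 0) + b.(X + X + b.0) + a.(X + 0 + a.X))) + (rec X. b.(X + 0 + (X + 0) + b.(X + X + b.0) + a.(X + 0 + a.X))) + b.0 has moves —b→ v1, —b→ v4
  v4 = 0 has moves stopped
Coarsest stable partition (strong bisimilarity classes):
  B0 = {u0, u3}
  B1 = {u1}
  B2 = {u2}
  B3 = {v0}
  B4 = {v1}
  B5 = {v3}
  B6 = {v4}
  B7 = {v2}
u0 ∈ B0, v0 ∈ B3 → different blocks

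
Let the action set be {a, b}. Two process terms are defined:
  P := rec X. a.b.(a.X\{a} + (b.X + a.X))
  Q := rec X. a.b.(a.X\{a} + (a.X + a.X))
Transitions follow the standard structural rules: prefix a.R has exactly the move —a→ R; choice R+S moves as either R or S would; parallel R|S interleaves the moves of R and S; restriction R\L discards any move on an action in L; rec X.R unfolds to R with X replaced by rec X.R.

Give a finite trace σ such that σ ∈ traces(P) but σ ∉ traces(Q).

abb

Reachable graph of P (4 states):
  m0 = rec X. a.b.(a.X\{a} + (b.X + a.X)) ⊢ --a--▸ m1
  m1 = b.(a.(rec X. a.b.(a.X\{a} + (b.X + a.X)))\{a} + (b.(rec X. a.b.(a.X\{a} + (b.X + a.X))) + a.(rec X. a.b.(a.X\{a} + (b.X + a.X))))) ⊢ --b--▸ m2
  m2 = a.(rec X. a.b.(a.X\{a} + (b.X + a.X)))\{a} + (b.(rec X. a.b.(a.X\{a} + (b.X + a.X))) + a.(rec X. a.b.(a.X\{a} + (b.X + a.X)))) ⊢ --a--▸ m0, --a--▸ m3, --b--▸ m0
  m3 = (rec X. a.b.(a.X\{a} + (b.X + a.X)))\{a} ⊢ ·
Reachable graph of Q (4 states):
  n0 = rec X. a.b.(a.X\{a} + (a.X + a.X)) ⊢ --a--▸ n1
  n1 = b.(a.(rec X. a.b.(a.X\{a} + (a.X + a.X)))\{a} + (a.(rec X. a.b.(a.X\{a} + (a.X + a.X))) + a.(rec X. a.b.(a.X\{a} + (a.X + a.X))))) ⊢ --b--▸ n2
  n2 = a.(rec X. a.b.(a.X\{a} + (a.X + a.X)))\{a} + (a.(rec X. a.b.(a.X\{a} + (a.X + a.X))) + a.(rec X. a.b.(a.X\{a} + (a.X + a.X)))) ⊢ --a--▸ n0, --a--▸ n3
  n3 = (rec X. a.b.(a.X\{a} + (a.X + a.X)))\{a} ⊢ ·
Trace ⟨abb⟩ through P, begin at {m0}:
  step 1 (a): {m1}
  step 2 (b): {m2}
  step 3 (b): {m0}
  P completes σ.
Trace ⟨abb⟩ through Q, begin at {n0}:
  step 1 (a): {n1}
  step 2 (b): {n2}
  step 3 (b): no successor for Q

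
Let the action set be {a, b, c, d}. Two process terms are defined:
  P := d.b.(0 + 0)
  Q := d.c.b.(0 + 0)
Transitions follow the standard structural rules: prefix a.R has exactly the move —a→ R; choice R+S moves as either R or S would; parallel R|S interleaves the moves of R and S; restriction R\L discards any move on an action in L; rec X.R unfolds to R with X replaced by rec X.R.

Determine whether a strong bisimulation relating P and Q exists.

not bisimilar

Reachable graph of P (3 states):
  s0 = d.b.(0 + 0) → —d→ s1
  s1 = b.(0 + 0) → —b→ s2
  s2 = 0 + 0 → stopped
Reachable graph of Q (4 states):
  t0 = d.c.b.(0 + 0) → —d→ t1
  t1 = c.b.(0 + 0) → —c→ t2
  t2 = b.(0 + 0) → —b→ t3
  t3 = 0 + 0 → stopped
Bisimilarity quotient blocks:
  B0 = {s0}
  B1 = {s1, t2}
  B2 = {s2, t3}
  B3 = {t0}
  B4 = {t1}
s0 ∈ B0, t0 ∈ B3 → different blocks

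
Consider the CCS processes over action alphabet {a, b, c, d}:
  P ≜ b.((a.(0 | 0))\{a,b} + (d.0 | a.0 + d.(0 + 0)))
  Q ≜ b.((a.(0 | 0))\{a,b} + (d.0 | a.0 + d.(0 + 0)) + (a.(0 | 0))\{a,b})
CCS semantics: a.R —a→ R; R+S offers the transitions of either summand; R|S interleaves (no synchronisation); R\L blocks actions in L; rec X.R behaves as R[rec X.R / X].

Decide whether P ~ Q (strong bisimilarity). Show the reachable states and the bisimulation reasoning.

P's transition system — 6 states:
  u0 = b.((a.(0 | 0))\{a,b} + (d.0 | a.0 + d.(0 + 0))) | =b=> u1
  u1 = (a.(0 | 0))\{a,b} + (d.0 | a.0 + d.(0 + 0)) | =a=> u2, =d=> u3, =d=> u4
  u2 = d.0 | 0 | =d=> u5
  u3 = 0 + 0 | (no moves)
  u4 = 0 | a.0 | =a=> u5
  u5 = 0 | 0 | (no moves)
Q's transition system — 6 states:
  v0 = b.((a.(0 | 0))\{a,b} + (d.0 | a.0 + d.(0 + 0)) + (a.(0 | 0))\{a,b}) | =b=> v1
  v1 = (a.(0 | 0))\{a,b} + (d.0 | a.0 + d.(0 + 0)) + (a.(0 | 0))\{a,b} | =a=> v2, =d=> v3, =d=> v4
  v2 = d.0 | 0 | =d=> v5
  v3 = 0 + 0 | (no moves)
  v4 = 0 | a.0 | =a=> v5
  v5 = 0 | 0 | (no moves)
Coarsest stable partition (strong bisimilarity classes):
  B0 = {u0, v0}
  B1 = {u1, v1}
  B2 = {u4, v4}
  B3 = {u3, u5, v3, v5}
  B4 = {u2, v2}
u0 ∈ B0, v0 ∈ B0 → same block

YES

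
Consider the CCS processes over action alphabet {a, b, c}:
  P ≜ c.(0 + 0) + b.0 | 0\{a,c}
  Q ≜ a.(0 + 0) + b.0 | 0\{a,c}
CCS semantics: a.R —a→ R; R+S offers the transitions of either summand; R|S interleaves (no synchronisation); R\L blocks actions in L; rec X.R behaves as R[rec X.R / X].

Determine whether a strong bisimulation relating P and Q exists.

NO

LTS(P): 3 reachable states
  s0 = c.(0 + 0) + b.0 | 0\{a,c} → --b--▸ s1, --c--▸ s2
  s1 = 0 | 0\{a,c} → ·
  s2 = 0 + 0 → ·
LTS(Q): 3 reachable states
  t0 = a.(0 + 0) + b.0 | 0\{a,c} → --a--▸ t1, --b--▸ t2
  t1 = 0 + 0 → ·
  t2 = 0 | 0\{a,c} → ·
Coarsest stable partition (strong bisimilarity classes):
  B0 = {s0}
  B1 = {s1, s2, t1, t2}
  B2 = {t0}
s0 ∈ B0, t0 ∈ B2 → different blocks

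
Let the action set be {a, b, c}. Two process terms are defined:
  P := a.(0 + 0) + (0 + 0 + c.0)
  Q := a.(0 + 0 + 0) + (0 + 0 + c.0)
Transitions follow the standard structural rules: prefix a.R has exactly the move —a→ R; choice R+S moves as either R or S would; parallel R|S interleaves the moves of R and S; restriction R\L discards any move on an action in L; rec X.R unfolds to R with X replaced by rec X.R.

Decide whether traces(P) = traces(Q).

LTS(P): 3 reachable states
  u0 = a.(0 + 0) + (0 + 0 + c.0) has moves —a→ u1, —c→ u2
  u1 = 0 + 0 has moves ·
  u2 = 0 has moves ·
LTS(Q): 3 reachable states
  v0 = a.(0 + 0 + 0) + (0 + 0 + c.0) has moves —a→ v1, —c→ v2
  v1 = 0 + 0 + 0 has moves ·
  v2 = 0 has moves ·
Coarsest stable partition (strong bisimilarity classes):
  B0 = {u0, v0}
  B1 = {u1, u2, v1, v2}
u0 ∈ B0, v0 ∈ B0 → same block
Bisimilar ⇒ trace-equivalent.

YES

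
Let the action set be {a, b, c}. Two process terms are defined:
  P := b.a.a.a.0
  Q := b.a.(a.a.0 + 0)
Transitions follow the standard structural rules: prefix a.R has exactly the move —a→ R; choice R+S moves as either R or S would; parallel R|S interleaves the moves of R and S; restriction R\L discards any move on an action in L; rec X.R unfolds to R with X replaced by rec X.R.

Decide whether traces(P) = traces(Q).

traces(P) = traces(Q)

LTS(P): 5 reachable states
  s0 = b.a.a.a.0 ⊢ —b→ s1
  s1 = a.a.a.0 ⊢ —a→ s2
  s2 = a.a.0 ⊢ —a→ s3
  s3 = a.0 ⊢ —a→ s4
  s4 = 0 ⊢ (no moves)
LTS(Q): 5 reachable states
  t0 = b.a.(a.a.0 + 0) ⊢ —b→ t1
  t1 = a.(a.a.0 + 0) ⊢ —a→ t2
  t2 = a.a.0 + 0 ⊢ —a→ t3
  t3 = a.0 ⊢ —a→ t4
  t4 = 0 ⊢ (no moves)
Partition-refinement fixed point:
  B0 = {s0, t0}
  B1 = {s1, t1}
  B2 = {s2, t2}
  B3 = {s3, t3}
  B4 = {s4, t4}
s0 ∈ B0, t0 ∈ B0 → same block
Bisimilar ⇒ trace-equivalent.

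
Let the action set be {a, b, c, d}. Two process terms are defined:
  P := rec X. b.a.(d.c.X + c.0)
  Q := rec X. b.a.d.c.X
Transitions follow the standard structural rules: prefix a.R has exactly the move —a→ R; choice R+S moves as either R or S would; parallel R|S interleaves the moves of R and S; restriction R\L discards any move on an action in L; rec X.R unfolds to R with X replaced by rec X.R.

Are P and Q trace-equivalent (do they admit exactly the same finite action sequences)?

P's transition system — 5 states:
  m0 = rec X. b.a.(d.c.X + c.0) | =b=> m1
  m1 = a.(d.c.(rec X. b.a.(d.c.X + c.0)) + c.0) | =a=> m2
  m2 = d.c.(rec X. b.a.(d.c.X + c.0)) + c.0 | =c=> m3, =d=> m4
  m3 = 0 | deadlocked
  m4 = c.(rec X. b.a.(d.c.X + c.0)) | =c=> m0
Q's transition system — 4 states:
  n0 = rec X. b.a.d.c.X | =b=> n1
  n1 = a.d.c.(rec X. b.a.d.c.X) | =a=> n2
  n2 = d.c.(rec X. b.a.d.c.X) | =d=> n3
  n3 = c.(rec X. b.a.d.c.X) | =c=> n0
Run σ = ⟨bac⟩ on P: start {m0}
  [1] b ⇒ {m1}
  [2] a ⇒ {m2}
  [3] c ⇒ {m3}
  ✓ P
Run σ = ⟨bac⟩ on Q: start {n0}
  [1] b ⇒ {n1}
  [2] a ⇒ {n2}
  [3] c ⇒ no successor for Q

trace-distinct — witness ⟨bac⟩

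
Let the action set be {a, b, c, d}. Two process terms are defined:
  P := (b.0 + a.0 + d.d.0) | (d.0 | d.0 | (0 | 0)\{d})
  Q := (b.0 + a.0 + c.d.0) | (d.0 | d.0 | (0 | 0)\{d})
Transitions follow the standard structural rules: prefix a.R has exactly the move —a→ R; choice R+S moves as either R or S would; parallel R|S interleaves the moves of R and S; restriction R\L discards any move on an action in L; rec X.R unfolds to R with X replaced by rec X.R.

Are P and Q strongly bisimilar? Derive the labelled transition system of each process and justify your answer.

not bisimilar

LTS(P): 12 reachable states
  m0 = (b.0 + a.0 + d.d.0) | (d.0 | d.0 | (0 | 0)\{d}) → ··a··> m1, ··b··> m1, ··d··> m2, ··d··> m3, ··d··> m4
  m1 = 0 | (d.0 | d.0 | (0 | 0)\{d}) → ··d··> m5, ··d··> m6
  m2 = (b.0 + a.0 + d.d.0) | (0 | d.0 | (0 | 0)\{d}) → ··a··> m5, ··b··> m5, ··d··> m7, ··d··> m8
  m3 = (b.0 + a.0 + d.d.0) | (d.0 | 0 | (0 | 0)\{d}) → ··a··> m6, ··b··> m6, ··d··> m7, ··d··> m9
  m4 = d.0 | (d.0 | d.0 | (0 | 0)\{d}) → ··d··> m1, ··d··> m8, ··d··> m9
  m5 = 0 | (0 | d.0 | (0 | 0)\{d}) → ··d··> m10
  m6 = 0 | (d.0 | 0 | (0 | 0)\{d}) → ··d··> m10
  m7 = (b.0 + a.0 + d.d.0) | (0 | 0 | (0 | 0)\{d}) → ··a··> m10, ··b··> m10, ··d··> m11
  m8 = d.0 | (0 | d.0 | (0 | 0)\{d}) → ··d··> m11, ··d··> m5
  m9 = d.0 | (d.0 | 0 | (0 | 0)\{d}) → ··d··> m11, ··d··> m6
  m10 = 0 | (0 | 0 | (0 | 0)\{d}) → ·
  m11 = d.0 | (0 | 0 | (0 | 0)\{d}) → ··d··> m10
LTS(Q): 12 reachable states
  n0 = (b.0 + a.0 + c.d.0) | (d.0 | d.0 | (0 | 0)\{d}) → ··a··> n1, ··b··> n1, ··c··> n2, ··d··> n3, ··d··> n4
  n1 = 0 | (d.0 | d.0 | (0 | 0)\{d}) → ··d··> n5, ··d··> n6
  n2 = d.0 | (d.0 | d.0 | (0 | 0)\{d}) → ··d··> n1, ··d··> n7, ··d··> n8
  n3 = (b.0 + a.0 + c.d.0) | (0 | d.0 | (0 | 0)\{d}) → ··a··> n5, ··b··> n5, ··c··> n7, ··d··> n9
  n4 = (b.0 + a.0 + c.d.0) | (d.0 | 0 | (0 | 0)\{d}) → ··a··> n6, ··b··> n6, ··c··> n8, ··d··> n9
  n5 = 0 | (0 | d.0 | (0 | 0)\{d}) → ··d··> n10
  n6 = 0 | (d.0 | 0 | (0 | 0)\{d}) → ··d··> n10
  n7 = d.0 | (0 | d.0 | (0 | 0)\{d}) → ··d··> n11, ··d··> n5
  n8 = d.0 | (d.0 | 0 | (0 | 0)\{d}) → ··d··> n11, ··d··> n6
  n9 = (b.0 + a.0 + c.d.0) | (0 | 0 | (0 | 0)\{d}) → ··a··> n10, ··b··> n10, ··c··> n11
  n10 = 0 | (0 | 0 | (0 | 0)\{d}) → ·
  n11 = d.0 | (0 | 0 | (0 | 0)\{d}) → ··d··> n10
Coarsest stable partition (strong bisimilarity classes):
  B0 = {m0}
  B1 = {m1, m8, m9, n1, n7, n8}
  B2 = {m11, m5, m6, n11, n5, n6}
  B3 = {m10, n10}
  B4 = {m2, m3}
  B5 = {m7}
  B6 = {m4, n2}
  B7 = {n0}
  B8 = {n3, n4}
  B9 = {n9}
m0 ∈ B0, n0 ∈ B7 → different blocks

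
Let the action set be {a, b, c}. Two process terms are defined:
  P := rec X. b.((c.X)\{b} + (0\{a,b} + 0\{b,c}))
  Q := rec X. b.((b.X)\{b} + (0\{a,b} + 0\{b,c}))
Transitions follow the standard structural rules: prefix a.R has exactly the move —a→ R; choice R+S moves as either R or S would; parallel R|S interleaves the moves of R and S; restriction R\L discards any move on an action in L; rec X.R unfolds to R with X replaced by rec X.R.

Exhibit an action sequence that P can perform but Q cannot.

LTS(P): 3 reachable states
  u0 = rec X. b.((c.X)\{b} + (0\{a,b} + 0\{b,c})) ⊢ -b-> u1
  u1 = (c.(rec X. b.((c.X)\{b} + (0\{a,b} + 0\{b,c}))))\{b} + (0\{a,b} + 0\{b,c}) ⊢ -c-> u2
  u2 = (rec X. b.((c.X)\{b} + (0\{a,b} + 0\{b,c})))\{b} ⊢ ∅
LTS(Q): 2 reachable states
  v0 = rec X. b.((b.X)\{b} + (0\{a,b} + 0\{b,c})) ⊢ -b-> v1
  v1 = (b.(rec X. b.((b.X)\{b} + (0\{a,b} + 0\{b,c}))))\{b} + (0\{a,b} + 0\{b,c}) ⊢ ∅
Trace ⟨bc⟩ through P, begin at {u0}:
  [1] b ⇒ {u1}
  [2] c ⇒ {u2}
  — P admits the full trace.
Trace ⟨bc⟩ through Q, begin at {v0}:
  [1] b ⇒ {v1}
  [2] c ⇒ no successor for Q

bc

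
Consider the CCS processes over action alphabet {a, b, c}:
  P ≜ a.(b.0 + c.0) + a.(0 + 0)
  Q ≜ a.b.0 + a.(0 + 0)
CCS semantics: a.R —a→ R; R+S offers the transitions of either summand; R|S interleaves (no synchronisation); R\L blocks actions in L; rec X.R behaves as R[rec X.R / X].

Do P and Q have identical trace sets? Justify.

NO — witness ⟨ac⟩

P's transition system — 4 states:
  p0 = a.(b.0 + c.0) + a.(0 + 0) → =a=> p1, =a=> p2
  p1 = 0 + 0 → ∅
  p2 = b.0 + c.0 → =b=> p3, =c=> p3
  p3 = 0 → ∅
Q's transition system — 4 states:
  q0 = a.b.0 + a.(0 + 0) → =a=> q1, =a=> q2
  q1 = 0 + 0 → ∅
  q2 = b.0 → =b=> q3
  q3 = 0 → ∅
Trace ⟨ac⟩ through P, begin at {p0}:
  after a @ step 1: {p1, p2}
  after c @ step 2: {p3}
  P completes σ.
Trace ⟨ac⟩ through Q, begin at {q0}:
  after a @ step 1: {q1, q2}
  after c @ step 2: ∅ (Q stuck)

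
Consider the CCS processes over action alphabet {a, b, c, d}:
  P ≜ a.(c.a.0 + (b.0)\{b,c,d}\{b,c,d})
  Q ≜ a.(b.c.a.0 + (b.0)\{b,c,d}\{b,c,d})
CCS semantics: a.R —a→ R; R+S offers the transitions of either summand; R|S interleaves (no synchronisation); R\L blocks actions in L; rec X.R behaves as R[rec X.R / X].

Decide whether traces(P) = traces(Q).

trace-distinct — witness ⟨ac⟩

LTS(P): 4 reachable states
  s0 = a.(c.a.0 + (b.0)\{b,c,d}\{b,c,d}) | =a=> s1
  s1 = c.a.0 + (b.0)\{b,c,d}\{b,c,d} | =c=> s2
  s2 = a.0 | =a=> s3
  s3 = 0 | ∅
LTS(Q): 5 reachable states
  t0 = a.(b.c.a.0 + (b.0)\{b,c,d}\{b,c,d}) | =a=> t1
  t1 = b.c.a.0 + (b.0)\{b,c,d}\{b,c,d} | =b=> t2
  t2 = c.a.0 | =c=> t3
  t3 = a.0 | =a=> t4
  t4 = 0 | ∅
Executing ac from P (initial set {s0}):
  step 1 (a): {s1}
  step 2 (c): {s2}
  P completes σ.
Executing ac from Q (initial set {t0}):
  step 1 (a): {t1}
  step 2 (c): no successor for Q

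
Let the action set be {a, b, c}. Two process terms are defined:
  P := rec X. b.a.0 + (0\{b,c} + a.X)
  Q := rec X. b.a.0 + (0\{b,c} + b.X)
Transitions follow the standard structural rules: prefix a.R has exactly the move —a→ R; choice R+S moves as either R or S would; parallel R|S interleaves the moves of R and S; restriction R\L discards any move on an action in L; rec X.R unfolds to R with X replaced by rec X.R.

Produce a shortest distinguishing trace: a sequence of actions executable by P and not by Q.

LTS(P): 3 reachable states
  s0 = rec X. b.a.0 + (0\{b,c} + a.X) ⊢ ··a··> s0, ··b··> s1
  s1 = a.0 ⊢ ··a··> s2
  s2 = 0 ⊢ ·
LTS(Q): 3 reachable states
  t0 = rec X. b.a.0 + (0\{b,c} + b.X) ⊢ ··b··> t0, ··b··> t1
  t1 = a.0 ⊢ ··a··> t2
  t2 = 0 ⊢ ·
Executing a from P (initial set {s0}):
  [1] a ⇒ {s0}
  — P admits the full trace.
Executing a from Q (initial set {t0}):
  [1] a ⇒ no successor for Q

a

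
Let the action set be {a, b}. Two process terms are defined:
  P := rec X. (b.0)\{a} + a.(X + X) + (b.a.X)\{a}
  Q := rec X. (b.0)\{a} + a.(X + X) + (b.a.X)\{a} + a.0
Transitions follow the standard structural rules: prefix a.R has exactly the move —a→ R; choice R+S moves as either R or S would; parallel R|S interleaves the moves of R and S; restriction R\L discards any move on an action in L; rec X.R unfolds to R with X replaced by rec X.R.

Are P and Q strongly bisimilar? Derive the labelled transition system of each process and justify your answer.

NO

LTS(P): 4 reachable states
  s0 = rec X. (b.0)\{a} + a.(X + X) + (b.a.X)\{a} ⊢ ··a··> s1, ··b··> s2, ··b··> s3
  s1 = (rec X. (b.0)\{a} + a.(X + X) + (b.a.X)\{a}) + (rec X. (b.0)\{a} + a.(X + X) + (b.a.X)\{a}) ⊢ ··a··> s1, ··b··> s2, ··b··> s3
  s2 = (a.(rec X. (b.0)\{a} + a.(X + X) + (b.a.X)\{a}))\{a} ⊢ ·
  s3 = 0\{a} ⊢ ·
LTS(Q): 5 reachable states
  t0 = rec X. (b.0)\{a} + a.(X + X) + (b.a.X)\{a} + a.0 ⊢ ··a··> t1, ··a··> t2, ··b··> t3, ··b··> t4
  t1 = (rec X. (b.0)\{a} + a.(X + X) + (b.a.X)\{a} + a.0) + (rec X. (b.0)\{a} + a.(X + X) + (b.a.X)\{a} + a.0) ⊢ ··a··> t1, ··a··> t2, ··b··> t3, ··b··> t4
  t2 = 0 ⊢ ·
  t3 = (a.(rec X. (b.0)\{a} + a.(X + X) + (b.a.X)\{a} + a.0))\{a} ⊢ ·
  t4 = 0\{a} ⊢ ·
Coarsest stable partition (strong bisimilarity classes):
  B0 = {s0, s1}
  B1 = {s2, s3, t2, t3, t4}
  B2 = {t0, t1}
s0 ∈ B0, t0 ∈ B2 → different blocks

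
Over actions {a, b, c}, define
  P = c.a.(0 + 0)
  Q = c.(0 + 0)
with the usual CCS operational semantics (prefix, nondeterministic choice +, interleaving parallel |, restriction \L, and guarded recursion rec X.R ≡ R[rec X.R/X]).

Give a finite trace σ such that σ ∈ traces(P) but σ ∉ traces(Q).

ca

Reachable graph of P (3 states):
  p0 = c.a.(0 + 0) | -c-> p1
  p1 = a.(0 + 0) | -a-> p2
  p2 = 0 + 0 | (no moves)
Reachable graph of Q (2 states):
  q0 = c.(0 + 0) | -c-> q1
  q1 = 0 + 0 | (no moves)
Executing ca from P (initial set {p0}):
  step 1 (c): {p1}
  step 2 (a): {p2}
  P completes σ.
Executing ca from Q (initial set {q0}):
  step 1 (c): {q1}
  step 2 (a): no successor for Q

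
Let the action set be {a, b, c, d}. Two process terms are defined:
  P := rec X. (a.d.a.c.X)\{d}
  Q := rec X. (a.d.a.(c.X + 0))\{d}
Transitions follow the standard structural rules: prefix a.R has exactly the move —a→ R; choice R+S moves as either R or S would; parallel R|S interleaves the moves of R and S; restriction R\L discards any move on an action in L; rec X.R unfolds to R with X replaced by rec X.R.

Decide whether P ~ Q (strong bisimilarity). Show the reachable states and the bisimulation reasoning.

LTS(P): 2 reachable states
  m0 = rec X. (a.d.a.c.X)\{d} has moves ··a··> m1
  m1 = (d.a.c.(rec X. (a.d.a.c.X)\{d}))\{d} has moves ∅
LTS(Q): 2 reachable states
  n0 = rec X. (a.d.a.(c.X + 0))\{d} has moves ··a··> n1
  n1 = (d.a.(c.(rec X. (a.d.a.(c.X + 0))\{d}) + 0))\{d} has moves ∅
Bisimilarity quotient blocks:
  B0 = {m0, n0}
  B1 = {m1, n1}
m0 ∈ B0, n0 ∈ B0 → same block

YES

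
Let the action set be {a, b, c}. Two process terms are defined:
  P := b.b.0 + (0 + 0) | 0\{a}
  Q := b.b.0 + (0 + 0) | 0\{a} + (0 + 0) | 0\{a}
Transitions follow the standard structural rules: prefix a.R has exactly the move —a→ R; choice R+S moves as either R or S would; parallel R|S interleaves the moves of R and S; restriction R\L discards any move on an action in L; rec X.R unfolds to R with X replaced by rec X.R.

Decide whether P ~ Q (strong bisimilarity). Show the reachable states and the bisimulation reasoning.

YES

LTS(P): 3 reachable states
  u0 = b.b.0 + (0 + 0) | 0\{a} ⊢ -b-> u1
  u1 = b.0 ⊢ -b-> u2
  u2 = 0 ⊢ stopped
LTS(Q): 3 reachable states
  v0 = b.b.0 + (0 + 0) | 0\{a} + (0 + 0) | 0\{a} ⊢ -b-> v1
  v1 = b.0 ⊢ -b-> v2
  v2 = 0 ⊢ stopped
Partition-refinement fixed point:
  B0 = {u0, v0}
  B1 = {u1, v1}
  B2 = {u2, v2}
u0 ∈ B0, v0 ∈ B0 → same block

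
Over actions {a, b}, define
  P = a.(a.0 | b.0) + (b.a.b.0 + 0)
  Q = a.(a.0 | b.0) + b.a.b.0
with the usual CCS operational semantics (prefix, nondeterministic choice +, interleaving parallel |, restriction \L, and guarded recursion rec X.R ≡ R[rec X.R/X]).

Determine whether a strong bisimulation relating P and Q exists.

LTS(P): 8 reachable states
  p0 = a.(a.0 | b.0) + (b.a.b.0 + 0) :: --a--▸ p1, --b--▸ p2
  p1 = a.0 | b.0 :: --a--▸ p3, --b--▸ p4
  p2 = a.b.0 :: --a--▸ p5
  p3 = 0 | b.0 :: --b--▸ p6
  p4 = a.0 | 0 :: --a--▸ p6
  p5 = b.0 :: --b--▸ p7
  p6 = 0 | 0 :: ∅
  p7 = 0 :: ∅
LTS(Q): 8 reachable states
  q0 = a.(a.0 | b.0) + b.a.b.0 :: --a--▸ q1, --b--▸ q2
  q1 = a.0 | b.0 :: --a--▸ q3, --b--▸ q4
  q2 = a.b.0 :: --a--▸ q5
  q3 = 0 | b.0 :: --b--▸ q6
  q4 = a.0 | 0 :: --a--▸ q6
  q5 = b.0 :: --b--▸ q7
  q6 = 0 | 0 :: ∅
  q7 = 0 :: ∅
Bisimilarity quotient blocks:
  B0 = {p0, q0}
  B1 = {p1, q1}
  B2 = {p3, p5, q3, q5}
  B3 = {p6, p7, q6, q7}
  B4 = {p4, q4}
  B5 = {p2, q2}
p0 ∈ B0, q0 ∈ B0 → same block

bisimilar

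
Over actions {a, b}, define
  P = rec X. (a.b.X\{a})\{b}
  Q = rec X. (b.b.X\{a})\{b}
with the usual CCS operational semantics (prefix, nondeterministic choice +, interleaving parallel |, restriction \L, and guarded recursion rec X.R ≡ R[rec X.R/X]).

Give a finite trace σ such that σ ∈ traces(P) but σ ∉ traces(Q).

Reachable graph of P (2 states):
  m0 = rec X. (a.b.X\{a})\{b} :: =a=> m1
  m1 = (b.(rec X. (a.b.X\{a})\{b})\{a})\{b} :: ·
Reachable graph of Q (1 states):
  n0 = rec X. (b.b.X\{a})\{b} :: ·
Executing a from P (initial set {m0}):
  step 1 (a): {m1}
  ✓ P
Executing a from Q (initial set {n0}):
  step 1 (a): ∅ (Q stuck)

a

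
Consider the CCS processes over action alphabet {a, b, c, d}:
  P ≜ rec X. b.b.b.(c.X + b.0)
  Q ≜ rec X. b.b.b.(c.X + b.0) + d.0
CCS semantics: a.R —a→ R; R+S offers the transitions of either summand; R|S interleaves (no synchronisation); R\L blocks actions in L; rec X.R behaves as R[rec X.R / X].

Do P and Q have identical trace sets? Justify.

P's transition system — 5 states:
  p0 = rec X. b.b.b.(c.X + b.0) → --b--▸ p1
  p1 = b.b.(c.(rec X. b.b.b.(c.X + b.0)) + b.0) → --b--▸ p2
  p2 = b.(c.(rec X. b.b.b.(c.X + b.0)) + b.0) → --b--▸ p3
  p3 = c.(rec X. b.b.b.(c.X + b.0)) + b.0 → --b--▸ p4, --c--▸ p0
  p4 = 0 → deadlocked
Q's transition system — 5 states:
  q0 = rec X. b.b.b.(c.X + b.0) + d.0 → --b--▸ q1, --d--▸ q2
  q1 = b.b.(c.(rec X. b.b.b.(c.X + b.0) + d.0) + b.0) → --b--▸ q3
  q2 = 0 → deadlocked
  q3 = b.(c.(rec X. b.b.b.(c.X + b.0) + d.0) + b.0) → --b--▸ q4
  q4 = c.(rec X. b.b.b.(c.X + b.0) + d.0) + b.0 → --b--▸ q2, --c--▸ q0
Run σ = ⟨d⟩ on Q: start {q0}
  after d @ step 1: {q2}
  — Q admits the full trace.
Run σ = ⟨d⟩ on P: start {p0}
  after d @ step 1: no successor for P

traces(P) ≠ traces(Q) — witness ⟨d⟩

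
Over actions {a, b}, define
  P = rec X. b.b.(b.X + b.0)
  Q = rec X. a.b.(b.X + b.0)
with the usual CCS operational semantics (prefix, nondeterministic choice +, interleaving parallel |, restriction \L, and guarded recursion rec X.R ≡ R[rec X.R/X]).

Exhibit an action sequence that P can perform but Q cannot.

b

Reachable graph of P (4 states):
  p0 = rec X. b.b.(b.X + b.0) | --b--▸ p1
  p1 = b.(b.(rec X. b.b.(b.X + b.0)) + b.0) | --b--▸ p2
  p2 = b.(rec X. b.b.(b.X + b.0)) + b.0 | --b--▸ p0, --b--▸ p3
  p3 = 0 | ∅
Reachable graph of Q (4 states):
  q0 = rec X. a.b.(b.X + b.0) | --a--▸ q1
  q1 = b.(b.(rec X. a.b.(b.X + b.0)) + b.0) | --b--▸ q2
  q2 = b.(rec X. a.b.(b.X + b.0)) + b.0 | --b--▸ q0, --b--▸ q3
  q3 = 0 | ∅
Executing b from P (initial set {p0}):
  [1] b ⇒ {p1}
  ✓ P
Executing b from Q (initial set {q0}):
  [1] b ⇒ ∅ (Q stuck)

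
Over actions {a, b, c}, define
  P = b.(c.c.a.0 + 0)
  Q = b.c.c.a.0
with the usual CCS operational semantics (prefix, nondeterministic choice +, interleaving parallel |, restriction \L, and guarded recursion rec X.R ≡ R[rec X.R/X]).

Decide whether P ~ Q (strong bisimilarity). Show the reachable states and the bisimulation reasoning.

P ~ Q

P's transition system — 5 states:
  m0 = b.(c.c.a.0 + 0) ⊢ =b=> m1
  m1 = c.c.a.0 + 0 ⊢ =c=> m2
  m2 = c.a.0 ⊢ =c=> m3
  m3 = a.0 ⊢ =a=> m4
  m4 = 0 ⊢ deadlocked
Q's transition system — 5 states:
  n0 = b.c.c.a.0 ⊢ =b=> n1
  n1 = c.c.a.0 ⊢ =c=> n2
  n2 = c.a.0 ⊢ =c=> n3
  n3 = a.0 ⊢ =a=> n4
  n4 = 0 ⊢ deadlocked
Coarsest stable partition (strong bisimilarity classes):
  B0 = {m0, n0}
  B1 = {m1, n1}
  B2 = {m2, n2}
  B3 = {m3, n3}
  B4 = {m4, n4}
m0 ∈ B0, n0 ∈ B0 → same block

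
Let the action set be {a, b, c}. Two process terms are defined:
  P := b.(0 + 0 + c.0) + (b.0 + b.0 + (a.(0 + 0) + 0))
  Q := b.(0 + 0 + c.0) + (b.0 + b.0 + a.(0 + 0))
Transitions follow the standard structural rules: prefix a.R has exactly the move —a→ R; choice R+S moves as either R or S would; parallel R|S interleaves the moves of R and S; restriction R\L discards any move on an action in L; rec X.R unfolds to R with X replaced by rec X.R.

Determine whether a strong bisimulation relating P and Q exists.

P's transition system — 4 states:
  m0 = b.(0 + 0 + c.0) + (b.0 + b.0 + (a.(0 + 0) + 0)) has moves -a-> m1, -b-> m2, -b-> m3
  m1 = 0 + 0 has moves ∅
  m2 = 0 has moves ∅
  m3 = 0 + 0 + c.0 has moves -c-> m2
Q's transition system — 4 states:
  n0 = b.(0 + 0 + c.0) + (b.0 + b.0 + a.(0 + 0)) has moves -a-> n1, -b-> n2, -b-> n3
  n1 = 0 + 0 has moves ∅
  n2 = 0 has moves ∅
  n3 = 0 + 0 + c.0 has moves -c-> n2
Partition-refinement fixed point:
  B0 = {m0, n0}
  B1 = {m1, m2, n1, n2}
  B2 = {m3, n3}
m0 ∈ B0, n0 ∈ B0 → same block

YES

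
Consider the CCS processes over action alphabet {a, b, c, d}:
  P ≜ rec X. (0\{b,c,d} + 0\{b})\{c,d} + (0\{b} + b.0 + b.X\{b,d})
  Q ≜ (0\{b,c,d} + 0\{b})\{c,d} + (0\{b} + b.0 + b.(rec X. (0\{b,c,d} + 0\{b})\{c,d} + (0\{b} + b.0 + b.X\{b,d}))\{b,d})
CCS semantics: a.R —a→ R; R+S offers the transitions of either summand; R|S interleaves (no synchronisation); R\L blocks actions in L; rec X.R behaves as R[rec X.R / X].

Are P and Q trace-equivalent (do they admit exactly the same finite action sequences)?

P's transition system — 3 states:
  s0 = rec X. (0\{b,c,d} + 0\{b})\{c,d} + (0\{b} + b.0 + b.X\{b,d}) | -b-> s1, -b-> s2
  s1 = (rec X. (0\{b,c,d} + 0\{b})\{c,d} + (0\{b} + b.0 + b.X\{b,d}))\{b,d} | ·
  s2 = 0 | ·
Q's transition system — 3 states:
  t0 = (0\{b,c,d} + 0\{b})\{c,d} + (0\{b} + b.0 + b.(rec X. (0\{b,c,d} + 0\{b})\{c,d} + (0\{b} + b.0 + b.X\{b,d}))\{b,d}) | -b-> t1, -b-> t2
  t1 = (rec X. (0\{b,c,d} + 0\{b})\{c,d} + (0\{b} + b.0 + b.X\{b,d}))\{b,d} | ·
  t2 = 0 | ·
Partition-refinement fixed point:
  B0 = {s0, t0}
  B1 = {s1, s2, t1, t2}
s0 ∈ B0, t0 ∈ B0 → same block
Bisimilar ⇒ trace-equivalent.

traces(P) = traces(Q)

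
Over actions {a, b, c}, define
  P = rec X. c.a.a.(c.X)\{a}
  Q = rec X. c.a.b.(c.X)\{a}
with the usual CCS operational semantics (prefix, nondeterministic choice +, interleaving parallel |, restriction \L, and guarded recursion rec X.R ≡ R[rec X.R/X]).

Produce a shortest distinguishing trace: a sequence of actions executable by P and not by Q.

caa

Reachable graph of P (6 states):
  p0 = rec X. c.a.a.(c.X)\{a} has moves =c=> p1
  p1 = a.a.(c.(rec X. c.a.a.(c.X)\{a}))\{a} has moves =a=> p2
  p2 = a.(c.(rec X. c.a.a.(c.X)\{a}))\{a} has moves =a=> p3
  p3 = (c.(rec X. c.a.a.(c.X)\{a}))\{a} has moves =c=> p4
  p4 = (rec X. c.a.a.(c.X)\{a})\{a} has moves =c=> p5
  p5 = (a.a.(c.(rec X. c.a.a.(c.X)\{a}))\{a})\{a} has moves ∅
Reachable graph of Q (6 states):
  q0 = rec X. c.a.b.(c.X)\{a} has moves =c=> q1
  q1 = a.b.(c.(rec X. c.a.b.(c.X)\{a}))\{a} has moves =a=> q2
  q2 = b.(c.(rec X. c.a.b.(c.X)\{a}))\{a} has moves =b=> q3
  q3 = (c.(rec X. c.a.b.(c.X)\{a}))\{a} has moves =c=> q4
  q4 = (rec X. c.a.b.(c.X)\{a})\{a} has moves =c=> q5
  q5 = (a.b.(c.(rec X. c.a.b.(c.X)\{a}))\{a})\{a} has moves ∅
Executing caa from P (initial set {p0}):
  [1] c ⇒ {p1}
  [2] a ⇒ {p2}
  [3] a ⇒ {p3}
  — P admits the full trace.
Executing caa from Q (initial set {q0}):
  [1] c ⇒ {q1}
  [2] a ⇒ {q2}
  [3] a ⇒ no successor for Q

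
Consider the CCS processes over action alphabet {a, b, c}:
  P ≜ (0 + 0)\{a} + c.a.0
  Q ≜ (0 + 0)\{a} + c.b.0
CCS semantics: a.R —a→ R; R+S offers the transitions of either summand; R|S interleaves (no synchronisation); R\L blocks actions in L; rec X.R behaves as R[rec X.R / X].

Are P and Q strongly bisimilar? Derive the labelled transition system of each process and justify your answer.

P ≁ Q

LTS(P): 3 reachable states
  u0 = (0 + 0)\{a} + c.a.0 :: -c-> u1
  u1 = a.0 :: -a-> u2
  u2 = 0 :: ·
LTS(Q): 3 reachable states
  v0 = (0 + 0)\{a} + c.b.0 :: -c-> v1
  v1 = b.0 :: -b-> v2
  v2 = 0 :: ·
Bisimilarity quotient blocks:
  B0 = {u0}
  B1 = {u1}
  B2 = {u2, v2}
  B3 = {v0}
  B4 = {v1}
u0 ∈ B0, v0 ∈ B3 → different blocks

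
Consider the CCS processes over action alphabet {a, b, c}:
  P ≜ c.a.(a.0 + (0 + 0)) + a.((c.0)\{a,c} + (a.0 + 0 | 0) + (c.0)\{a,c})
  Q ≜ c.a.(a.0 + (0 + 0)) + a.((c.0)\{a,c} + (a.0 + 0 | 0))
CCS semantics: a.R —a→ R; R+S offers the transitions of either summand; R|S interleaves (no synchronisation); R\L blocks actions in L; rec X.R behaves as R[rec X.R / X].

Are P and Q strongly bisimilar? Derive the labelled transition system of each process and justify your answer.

Reachable graph of P (5 states):
  p0 = c.a.(a.0 + (0 + 0)) + a.((c.0)\{a,c} + (a.0 + 0 | 0) + (c.0)\{a,c}) ⊢ ··a··> p1, ··c··> p2
  p1 = (c.0)\{a,c} + (a.0 + 0 | 0) + (c.0)\{a,c} ⊢ ··a··> p3
  p2 = a.(a.0 + (0 + 0)) ⊢ ··a··> p4
  p3 = 0 ⊢ deadlocked
  p4 = a.0 + (0 + 0) ⊢ ··a··> p3
Reachable graph of Q (5 states):
  q0 = c.a.(a.0 + (0 + 0)) + a.((c.0)\{a,c} + (a.0 + 0 | 0)) ⊢ ··a··> q1, ··c··> q2
  q1 = (c.0)\{a,c} + (a.0 + 0 | 0) ⊢ ··a··> q3
  q2 = a.(a.0 + (0 + 0)) ⊢ ··a··> q4
  q3 = 0 ⊢ deadlocked
  q4 = a.0 + (0 + 0) ⊢ ··a··> q3
Bisimilarity quotient blocks:
  B0 = {p0, q0}
  B1 = {p2, q2}
  B2 = {p1, p4, q1, q4}
  B3 = {p3, q3}
p0 ∈ B0, q0 ∈ B0 → same block

P ~ Q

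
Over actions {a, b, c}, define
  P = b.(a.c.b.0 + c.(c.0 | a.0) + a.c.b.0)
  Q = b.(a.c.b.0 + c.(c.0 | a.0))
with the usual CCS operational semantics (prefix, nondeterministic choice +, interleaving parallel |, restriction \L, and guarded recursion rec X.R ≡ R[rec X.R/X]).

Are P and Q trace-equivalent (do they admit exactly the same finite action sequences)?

Reachable graph of P (9 states):
  m0 = b.(a.c.b.0 + c.(c.0 | a.0) + a.c.b.0) ⊢ -b-> m1
  m1 = a.c.b.0 + c.(c.0 | a.0) + a.c.b.0 ⊢ -a-> m2, -c-> m3
  m2 = c.b.0 ⊢ -c-> m4
  m3 = c.0 | a.0 ⊢ -a-> m5, -c-> m6
  m4 = b.0 ⊢ -b-> m7
  m5 = c.0 | 0 ⊢ -c-> m8
  m6 = 0 | a.0 ⊢ -a-> m8
  m7 = 0 ⊢ deadlocked
  m8 = 0 | 0 ⊢ deadlocked
Reachable graph of Q (9 states):
  n0 = b.(a.c.b.0 + c.(c.0 | a.0)) ⊢ -b-> n1
  n1 = a.c.b.0 + c.(c.0 | a.0) ⊢ -a-> n2, -c-> n3
  n2 = c.b.0 ⊢ -c-> n4
  n3 = c.0 | a.0 ⊢ -a-> n5, -c-> n6
  n4 = b.0 ⊢ -b-> n7
  n5 = c.0 | 0 ⊢ -c-> n8
  n6 = 0 | a.0 ⊢ -a-> n8
  n7 = 0 ⊢ deadlocked
  n8 = 0 | 0 ⊢ deadlocked
Coarsest stable partition (strong bisimilarity classes):
  B0 = {m0, n0}
  B1 = {m1, n1}
  B2 = {m2, n2}
  B3 = {m4, n4}
  B4 = {m7, m8, n7, n8}
  B5 = {m3, n3}
  B6 = {m5, n5}
  B7 = {m6, n6}
m0 ∈ B0, n0 ∈ B0 → same block
Bisimilar ⇒ trace-equivalent.

traces(P) = traces(Q)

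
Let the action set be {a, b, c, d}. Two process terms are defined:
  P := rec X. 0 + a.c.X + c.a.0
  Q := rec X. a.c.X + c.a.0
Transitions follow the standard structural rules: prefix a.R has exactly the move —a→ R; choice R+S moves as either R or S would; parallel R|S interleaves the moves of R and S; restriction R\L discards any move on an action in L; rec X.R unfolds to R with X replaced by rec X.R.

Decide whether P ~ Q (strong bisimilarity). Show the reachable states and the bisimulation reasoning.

Reachable graph of P (4 states):
  s0 = rec X. 0 + a.c.X + c.a.0 ⊢ -a-> s1, -c-> s2
  s1 = c.(rec X. 0 + a.c.X + c.a.0) ⊢ -c-> s0
  s2 = a.0 ⊢ -a-> s3
  s3 = 0 ⊢ deadlocked
Reachable graph of Q (4 states):
  t0 = rec X. a.c.X + c.a.0 ⊢ -a-> t1, -c-> t2
  t1 = c.(rec X. a.c.X + c.a.0) ⊢ -c-> t0
  t2 = a.0 ⊢ -a-> t3
  t3 = 0 ⊢ deadlocked
Coarsest stable partition (strong bisimilarity classes):
  B0 = {s0, t0}
  B1 = {s1, t1}
  B2 = {s2, t2}
  B3 = {s3, t3}
s0 ∈ B0, t0 ∈ B0 → same block

P ~ Q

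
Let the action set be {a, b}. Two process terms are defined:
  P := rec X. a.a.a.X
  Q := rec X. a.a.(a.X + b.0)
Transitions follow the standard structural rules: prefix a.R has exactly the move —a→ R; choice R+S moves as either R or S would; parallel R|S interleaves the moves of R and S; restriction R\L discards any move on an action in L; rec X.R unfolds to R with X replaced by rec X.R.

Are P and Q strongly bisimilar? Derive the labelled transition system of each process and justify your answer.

NO

LTS(P): 3 reachable states
  p0 = rec X. a.a.a.X ⊢ =a=> p1
  p1 = a.a.(rec X. a.a.a.X) ⊢ =a=> p2
  p2 = a.(rec X. a.a.a.X) ⊢ =a=> p0
LTS(Q): 4 reachable states
  q0 = rec X. a.a.(a.X + b.0) ⊢ =a=> q1
  q1 = a.(a.(rec X. a.a.(a.X + b.0)) + b.0) ⊢ =a=> q2
  q2 = a.(rec X. a.a.(a.X + b.0)) + b.0 ⊢ =a=> q0, =b=> q3
  q3 = 0 ⊢ stopped
Partition-refinement fixed point:
  B0 = {p0, p1, p2}
  B1 = {q0}
  B2 = {q1}
  B3 = {q2}
  B4 = {q3}
p0 ∈ B0, q0 ∈ B1 → different blocks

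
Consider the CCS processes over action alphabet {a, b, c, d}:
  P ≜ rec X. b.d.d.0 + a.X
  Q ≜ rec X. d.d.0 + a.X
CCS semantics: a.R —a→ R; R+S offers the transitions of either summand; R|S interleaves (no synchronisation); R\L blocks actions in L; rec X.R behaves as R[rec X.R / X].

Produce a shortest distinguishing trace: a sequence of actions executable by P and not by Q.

b

LTS(P): 4 reachable states
  p0 = rec X. b.d.d.0 + a.X :: —a→ p0, —b→ p1
  p1 = d.d.0 :: —d→ p2
  p2 = d.0 :: —d→ p3
  p3 = 0 :: (no moves)
LTS(Q): 3 reachable states
  q0 = rec X. d.d.0 + a.X :: —a→ q0, —d→ q1
  q1 = d.0 :: —d→ q2
  q2 = 0 :: (no moves)
Trace ⟨b⟩ through P, begin at {p0}:
  step 1 (b): {p1}
  ✓ P
Trace ⟨b⟩ through Q, begin at {q0}:
  step 1 (b): ∅  — Q cannot continue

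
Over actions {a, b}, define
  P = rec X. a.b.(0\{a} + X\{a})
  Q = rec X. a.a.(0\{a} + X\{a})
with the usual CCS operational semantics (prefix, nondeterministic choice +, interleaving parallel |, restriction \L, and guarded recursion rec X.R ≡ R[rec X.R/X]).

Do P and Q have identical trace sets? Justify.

Reachable graph of P (3 states):
  p0 = rec X. a.b.(0\{a} + X\{a}) ⊢ ··a··> p1
  p1 = b.(0\{a} + (rec X. a.b.(0\{a} + X\{a}))\{a}) ⊢ ··b··> p2
  p2 = 0\{a} + (rec X. a.b.(0\{a} + X\{a}))\{a} ⊢ stopped
Reachable graph of Q (3 states):
  q0 = rec X. a.a.(0\{a} + X\{a}) ⊢ ··a··> q1
  q1 = a.(0\{a} + (rec X. a.a.(0\{a} + X\{a}))\{a}) ⊢ ··a··> q2
  q2 = 0\{a} + (rec X. a.a.(0\{a} + X\{a}))\{a} ⊢ stopped
Executing ab from P (initial set {p0}):
  after a @ step 1: {p1}
  after b @ step 2: {p2}
  P completes σ.
Executing ab from Q (initial set {q0}):
  after a @ step 1: {q1}
  after b @ step 2: ∅  — Q cannot continue

NO — witness ⟨ab⟩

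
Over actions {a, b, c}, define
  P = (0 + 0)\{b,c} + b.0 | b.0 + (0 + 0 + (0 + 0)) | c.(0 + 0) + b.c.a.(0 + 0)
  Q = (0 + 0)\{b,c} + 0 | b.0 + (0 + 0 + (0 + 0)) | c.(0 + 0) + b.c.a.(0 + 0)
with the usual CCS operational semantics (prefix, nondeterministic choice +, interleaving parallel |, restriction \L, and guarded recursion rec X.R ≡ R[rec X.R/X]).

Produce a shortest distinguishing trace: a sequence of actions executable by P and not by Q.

P's transition system — 8 states:
  u0 = (0 + 0)\{b,c} + b.0 | b.0 + (0 + 0 + (0 + 0)) | c.(0 + 0) + b.c.a.(0 + 0) → =b=> u1, =b=> u2, =b=> u3, =c=> u4
  u1 = 0 | b.0 → =b=> u5
  u2 = b.0 | 0 → =b=> u5
  u3 = c.a.(0 + 0) → =c=> u6
  u4 = (0 + 0 + (0 + 0)) | (0 + 0) → deadlocked
  u5 = 0 | 0 → deadlocked
  u6 = a.(0 + 0) → =a=> u7
  u7 = 0 + 0 → deadlocked
Q's transition system — 6 states:
  v0 = (0 + 0)\{b,c} + 0 | b.0 + (0 + 0 + (0 + 0)) | c.(0 + 0) + b.c.a.(0 + 0) → =b=> v1, =b=> v2, =c=> v3
  v1 = 0 | 0 → deadlocked
  v2 = c.a.(0 + 0) → =c=> v4
  v3 = (0 + 0 + (0 + 0)) | (0 + 0) → deadlocked
  v4 = a.(0 + 0) → =a=> v5
  v5 = 0 + 0 → deadlocked
Trace ⟨bb⟩ through P, begin at {u0}:
  [1] b ⇒ {u1, u2, u3}
  [2] b ⇒ {u5}
  P completes σ.
Trace ⟨bb⟩ through Q, begin at {v0}:
  [1] b ⇒ {v1, v2}
  [2] b ⇒ ∅  — Q cannot continue

bb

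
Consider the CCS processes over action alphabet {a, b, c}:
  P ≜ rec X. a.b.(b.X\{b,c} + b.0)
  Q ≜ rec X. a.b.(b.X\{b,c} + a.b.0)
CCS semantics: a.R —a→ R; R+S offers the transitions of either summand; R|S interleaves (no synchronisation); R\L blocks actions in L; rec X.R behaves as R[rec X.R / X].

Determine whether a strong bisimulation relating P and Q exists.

Reachable graph of P (6 states):
  s0 = rec X. a.b.(b.X\{b,c} + b.0) has moves --a--▸ s1
  s1 = b.(b.(rec X. a.b.(b.X\{b,c} + b.0))\{b,c} + b.0) has moves --b--▸ s2
  s2 = b.(rec X. a.b.(b.X\{b,c} + b.0))\{b,c} + b.0 has moves --b--▸ s3, --b--▸ s4
  s3 = (rec X. a.b.(b.X\{b,c} + b.0))\{b,c} has moves --a--▸ s5
  s4 = 0 has moves ·
  s5 = (b.(b.(rec X. a.b.(b.X\{b,c} + b.0))\{b,c} + b.0))\{b,c} has moves ·
Reachable graph of Q (7 states):
  t0 = rec X. a.b.(b.X\{b,c} + a.b.0) has moves --a--▸ t1
  t1 = b.(b.(rec X. a.b.(b.X\{b,c} + a.b.0))\{b,c} + a.b.0) has moves --b--▸ t2
  t2 = b.(rec X. a.b.(b.X\{b,c} + a.b.0))\{b,c} + a.b.0 has moves --a--▸ t3, --b--▸ t4
  t3 = b.0 has moves --b--▸ t5
  t4 = (rec X. a.b.(b.X\{b,c} + a.b.0))\{b,c} has moves --a--▸ t6
  t5 = 0 has moves ·
  t6 = (b.(b.(rec X. a.b.(b.X\{b,c} + a.b.0))\{b,c} + a.b.0))\{b,c} has moves ·
Bisimilarity quotient blocks:
  B0 = {s0}
  B1 = {s1}
  B2 = {s2}
  B3 = {s3, t4}
  B4 = {s4, s5, t5, t6}
  B5 = {t0}
  B6 = {t1}
  B7 = {t2}
  B8 = {t3}
s0 ∈ B0, t0 ∈ B5 → different blocks

NO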